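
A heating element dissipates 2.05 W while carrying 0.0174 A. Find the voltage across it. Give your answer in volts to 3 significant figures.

The two known quantities fix the third via V = P / I.
V = 2.05 / 0.01740 = 117.8 V

118 V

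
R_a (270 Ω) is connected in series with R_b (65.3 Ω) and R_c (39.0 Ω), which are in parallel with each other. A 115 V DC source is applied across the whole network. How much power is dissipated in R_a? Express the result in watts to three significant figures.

41.2 W

Reduce the parallel pair to R_p first; the network is then a simple series string.
R_p = (65.3×39.0)/(65.3+39.0) = 24.42 Ω
R_total = 270 + 24.42 = 294.4 Ω
I = V / R_total = 115 / 294.4 = 0.3906 A
The full supply current passes through R_a: P = I²R.
P_R_a = (0.3906)² × 270 = 41.19 W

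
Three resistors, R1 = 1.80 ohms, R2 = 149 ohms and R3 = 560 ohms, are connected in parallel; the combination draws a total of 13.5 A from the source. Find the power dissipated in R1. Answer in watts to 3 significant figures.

318 W

Parallel branches share V, not I — compute V via R_eq, then use V²/R for the target branch.
1/R_eq = 1/1.80 + 1/149 + 1/560 ⇒ R_eq = 1.773 Ω
V = I_total × R_eq = 13.50 × 1.773 = 23.93 V
P_R1 = V² / R1 = (23.93)² / 1.80 = 318.2 W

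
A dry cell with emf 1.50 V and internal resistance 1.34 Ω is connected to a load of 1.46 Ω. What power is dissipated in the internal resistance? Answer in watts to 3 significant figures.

r is in series with the load, so it carries the full circuit current — the loss in it is I²r.
I = ε / (r + R) = 1.50 / (1.34 + 1.46) = 0.5357 A
P_int = I² r = (0.5357)² × 1.34 = 0.3846 W

0.385 W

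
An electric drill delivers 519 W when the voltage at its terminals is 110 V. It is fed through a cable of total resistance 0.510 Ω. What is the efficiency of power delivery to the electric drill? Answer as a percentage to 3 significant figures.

97.9 %

I = P / V = 519 / 110 = 4.718 A through the cable.
P_line = I² R_line = (4.718)² × 0.510 = 11.35 W
P_source = P_load + P_line = 519.0 + 11.35 = 530.4 W
η = P_load / P_source = 519.0 / 530.4 = 0.9786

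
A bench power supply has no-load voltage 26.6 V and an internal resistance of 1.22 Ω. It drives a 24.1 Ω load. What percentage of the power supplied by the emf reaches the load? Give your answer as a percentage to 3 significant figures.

95.2 %

Both r and R carry the same current, so the power split is just the resistance split: η = R/(R+r).
η = R / (R + r) = 24.1 / (24.1 + 1.22) = 0.9518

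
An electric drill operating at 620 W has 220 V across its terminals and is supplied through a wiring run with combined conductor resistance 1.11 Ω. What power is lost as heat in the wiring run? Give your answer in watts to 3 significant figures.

8.82 W

The wiring run is a series resistance carrying the load current; its dissipation is I²R_line.
I = P / V = 620 / 220 = 2.818 A through the wiring run.
P_line = I² R_line = (2.818)² × 1.11 = 8.816 W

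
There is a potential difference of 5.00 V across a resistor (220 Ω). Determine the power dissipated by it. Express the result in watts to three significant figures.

0.114 W

Voltage and resistance are given, so P = V²/R is the one-step route.
P = (5.00 V)² / 220 Ω = 0.1136 W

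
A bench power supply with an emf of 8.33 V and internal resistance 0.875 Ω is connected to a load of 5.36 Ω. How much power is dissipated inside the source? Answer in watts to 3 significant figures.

Internal loss is I²r, with I set by the total series resistance r+R.
I = ε / (r + R) = 8.33 / (0.875 + 5.36) = 1.336 A
P_int = I² r = (1.336)² × 0.875 = 1.562 W

1.56 W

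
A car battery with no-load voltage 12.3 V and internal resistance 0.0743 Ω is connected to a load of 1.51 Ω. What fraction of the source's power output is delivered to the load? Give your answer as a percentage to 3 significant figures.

95.3 %

Both r and R carry the same current, so the power split is just the resistance split: η = R/(R+r).
η = R / (R + r) = 1.51 / (1.51 + 0.0743) = 0.9531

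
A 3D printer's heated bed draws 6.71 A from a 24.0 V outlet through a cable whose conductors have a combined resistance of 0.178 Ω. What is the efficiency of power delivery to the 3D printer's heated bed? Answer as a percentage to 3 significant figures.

95.0 %

The cable carries the full 6.71 A.
P_line = I² R_line = (6.710)² × 0.178 = 8.014 W
P_source = V I = 24.0 × 6.710 = 161.0 W; P_load = 153.0 W
η = P_load / P_source = 153.0 / 161.0 = 0.9502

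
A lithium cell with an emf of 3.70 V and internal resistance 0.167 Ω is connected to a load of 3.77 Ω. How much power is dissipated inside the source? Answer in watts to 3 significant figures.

0.147 W

The source's internal resistance is just another series element carrying I; its dissipation is I²r.
I = ε / (r + R) = 3.70 / (0.167 + 3.77) = 0.9398 A
P_int = I² r = (0.9398)² × 0.167 = 0.1475 W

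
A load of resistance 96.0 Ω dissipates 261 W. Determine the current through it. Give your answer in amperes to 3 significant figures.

1.65 A

Inverting the appropriate power form: I = √(P / R).
I = √(261 / 96.0) = 1.649 A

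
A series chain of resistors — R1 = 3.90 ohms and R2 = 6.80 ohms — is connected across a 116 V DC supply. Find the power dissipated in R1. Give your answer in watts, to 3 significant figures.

Since the resistors are in series they all carry the loop current I = V/R_total; the power in any one is I²R.
R_total = 3.90 + 6.80 = 10.70 Ω
I = V / R_total = 116 / 10.70 = 10.84 A
P_R1 = I² × R1 = (10.84)² × 3.90 = 458.4 W

458 W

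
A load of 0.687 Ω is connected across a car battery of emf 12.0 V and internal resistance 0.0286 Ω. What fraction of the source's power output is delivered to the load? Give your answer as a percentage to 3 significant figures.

96.0 %

Both r and R carry the same current, so the power split is just the resistance split: η = R/(R+r).
η = R / (R + r) = 0.687 / (0.687 + 0.0286) = 0.9600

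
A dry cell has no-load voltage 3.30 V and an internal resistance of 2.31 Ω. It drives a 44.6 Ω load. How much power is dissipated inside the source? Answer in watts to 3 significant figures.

0.0114 W

The internal resistance carries the same current as the load; P_int = I²r.
I = ε / (r + R) = 3.30 / (2.31 + 44.6) = 0.07035 A
P_int = I² r = (0.07035)² × 2.31 = 0.01143 W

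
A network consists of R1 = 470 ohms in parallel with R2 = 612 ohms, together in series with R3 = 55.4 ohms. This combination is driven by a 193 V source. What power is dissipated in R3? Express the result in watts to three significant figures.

Combine R1 and R2 into their parallel equivalent first, reducing the network to two series resistors.
R_p = (470×612)/(470+612) = 265.8 Ω
R_total = R_p + 55.4 = 265.8 + 55.4 = 321.2 Ω
I = V / R_total = 193 / 321.2 = 0.6008 A
R3 carries the full series current, so P = I²R.
P_R3 = (0.6008)² × 55.4 = 20.00 W

20.0 W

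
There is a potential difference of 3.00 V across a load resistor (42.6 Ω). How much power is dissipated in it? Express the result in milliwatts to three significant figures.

Voltage and resistance are given, so P = V²/R is the one-step route.
P = (3.00 V)² / 42.6 Ω = 0.2113 W

211 mW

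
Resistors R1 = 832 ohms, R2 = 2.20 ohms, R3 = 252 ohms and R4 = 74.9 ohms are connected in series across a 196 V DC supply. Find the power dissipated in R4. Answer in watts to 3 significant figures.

2.13 W

Every series element carries the same I. Get I from the total resistance, then P = I² × R4.
R_total = 832 + 2.20 + 252 + 74.9 = 1161 Ω
I = V / R_total = 196 / 1161 = 0.1688 A
P_R4 = I² × R4 = (0.1688)² × 74.9 = 2.134 W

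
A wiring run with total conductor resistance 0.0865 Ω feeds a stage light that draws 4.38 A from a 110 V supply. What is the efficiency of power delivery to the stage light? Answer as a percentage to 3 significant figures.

The wiring run carries the full 4.38 A.
P_line = I² R_line = (4.380)² × 0.0865 = 1.659 W
P_source = V I = 110 × 4.380 = 481.8 W; P_load = 480.1 W
η = P_load / P_source = 480.1 / 481.8 = 0.9966

99.7 %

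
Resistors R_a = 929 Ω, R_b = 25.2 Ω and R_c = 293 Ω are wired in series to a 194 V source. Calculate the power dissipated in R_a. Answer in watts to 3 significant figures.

Since the resistors are in series they all carry the loop current I = V/R_total; the power in any one is I²R.
R_total = 929 + 25.2 + 293 = 1247 Ω
I = V / R_total = 194 / 1247 = 0.1555 A
P_R_a = I² × R_a = (0.1555)² × 929 = 22.48 W

22.5 W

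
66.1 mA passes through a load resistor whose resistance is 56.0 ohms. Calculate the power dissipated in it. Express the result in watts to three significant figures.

0.245 W

Current and resistance are given, so P = I²R is the direct form.
P = (0.06610 A)² × 56.0 Ω = 0.2447 W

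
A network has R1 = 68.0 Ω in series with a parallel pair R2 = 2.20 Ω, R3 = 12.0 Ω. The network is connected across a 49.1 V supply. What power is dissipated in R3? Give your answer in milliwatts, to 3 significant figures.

142 mW

First combine the parallel branches into one equivalent R_p, then R1 + R_p is a series pair.
R_p = (2.20×12.0)/(2.20+12.0) = 1.859 Ω
R_total = 68.0 + 1.859 = 69.86 Ω
I = V / R_total = 49.1 / 69.86 = 0.7028 A
Voltage across the parallel pair: V_p = I × R_p = 0.7028 × 1.859 = 1.307 V
With V_p across R3, its power is V_p²/R3.
P_R3 = (1.307)² / 12.0 = 0.1423 W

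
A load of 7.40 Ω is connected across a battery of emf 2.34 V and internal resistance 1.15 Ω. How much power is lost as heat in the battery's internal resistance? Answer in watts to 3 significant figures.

0.0861 W

The internal resistance carries the same current as the load; P_int = I²r.
I = ε / (r + R) = 2.34 / (1.15 + 7.40) = 0.2737 A
P_int = I² r = (0.2737)² × 1.15 = 0.08614 W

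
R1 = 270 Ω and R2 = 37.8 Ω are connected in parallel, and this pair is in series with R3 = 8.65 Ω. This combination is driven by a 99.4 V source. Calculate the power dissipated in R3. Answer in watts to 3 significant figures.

48.9 W

Collapse the R1‖R2 pair into one equivalent R_p; then R_p and R3 form a series string.
R_p = (270×37.8)/(270+37.8) = 33.16 Ω
R_total = R_p + 8.65 = 33.16 + 8.65 = 41.81 Ω
I = V / R_total = 99.4 / 41.81 = 2.378 A
All the supply current flows through R3; use P = I²R3.
P_R3 = (2.378)² × 8.65 = 48.90 W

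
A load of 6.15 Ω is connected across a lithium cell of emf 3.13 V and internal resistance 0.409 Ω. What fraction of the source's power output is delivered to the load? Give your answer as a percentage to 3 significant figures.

Efficiency is P_load / P_total. With a series r and R sharing the same I, P = I²R for each, so η = R/(R+r).
η = R / (R + r) = 6.15 / (6.15 + 0.409) = 0.9376

93.8 %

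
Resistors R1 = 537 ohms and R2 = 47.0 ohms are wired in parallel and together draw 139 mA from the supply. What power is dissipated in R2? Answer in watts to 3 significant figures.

0.768 W

We need the common branch voltage; get it from I_total × R_eq, then P = V²/R for the branch.
1/R_eq = 1/537 + 1/47.0 ⇒ R_eq = 43.22 Ω
V = I_total × R_eq = 0.1390 × 43.22 = 6.007 V
P_R2 = V² / R2 = (6.007)² / 47.0 = 0.7678 W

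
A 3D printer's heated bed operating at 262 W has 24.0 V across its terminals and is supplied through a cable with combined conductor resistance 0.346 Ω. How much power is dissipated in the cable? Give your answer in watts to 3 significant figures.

Only the current and the line resistance are needed for the I²R loss.
I = P / V = 262 / 24.0 = 10.92 A through the cable.
P_line = I² R_line = (10.92)² × 0.346 = 41.23 W

41.2 W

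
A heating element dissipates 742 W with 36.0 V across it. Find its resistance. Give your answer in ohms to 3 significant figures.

1.75 Ω

Inverting the appropriate power form: R = V² / P.
R = (36.0)² / 742 = 1.747 Ω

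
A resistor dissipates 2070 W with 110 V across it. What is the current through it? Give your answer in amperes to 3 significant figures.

18.8 A

The two known quantities fix the third via I = P / V.
I = 2070 / 110 = 18.82 A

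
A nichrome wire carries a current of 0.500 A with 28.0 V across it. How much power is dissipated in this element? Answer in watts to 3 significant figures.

14.0 W

Both the voltage across and the current through the element are known, so P = V I applies directly.
P = 28.0 V × 0.5000 A = 14.00 W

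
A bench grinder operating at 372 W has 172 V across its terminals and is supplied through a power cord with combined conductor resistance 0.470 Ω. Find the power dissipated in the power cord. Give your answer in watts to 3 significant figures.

2.20 W

The power cord is a series resistance carrying the load current; its dissipation is I²R_line.
I = P / V = 372 / 172 = 2.163 A through the power cord.
P_line = I² R_line = (2.163)² × 0.470 = 2.199 W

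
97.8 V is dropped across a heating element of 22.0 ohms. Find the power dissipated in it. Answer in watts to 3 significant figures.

We know the drop across the element and its resistance — P = V²/R, one step.
P = (97.8 V)² / 22.0 Ω = 434.8 W

435 W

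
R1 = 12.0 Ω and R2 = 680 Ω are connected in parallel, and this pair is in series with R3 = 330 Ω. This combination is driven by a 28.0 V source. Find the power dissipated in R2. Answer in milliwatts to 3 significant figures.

1.37 mW

First find R_p for the parallel pair, then treat R_p + R3 as a series loop.
R_p = (12.0×680)/(12.0+680) = 11.79 Ω
R_total = R_p + 330 = 11.79 + 330 = 341.8 Ω
I = V / R_total = 28.0 / 341.8 = 0.08192 A
Voltage across the parallel pair: V_p = I × R_p = 0.08192 × 11.79 = 0.9660 V
Use P = V²/R for R2 with V = V_p.
P_R2 = (0.9660)² / 680 = 0.001372 W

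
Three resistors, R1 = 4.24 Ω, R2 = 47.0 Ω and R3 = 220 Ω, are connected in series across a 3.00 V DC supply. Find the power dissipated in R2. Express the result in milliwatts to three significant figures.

In a series string the same current flows through every resistor — find that current, then P = I²R for the one we want.
R_total = 4.24 + 47.0 + 220 = 271.2 Ω
I = V / R_total = 3.00 / 271.2 = 0.01106 A
P_R2 = I² × R2 = (0.01106)² × 47.0 = 0.005750 W

5.75 mW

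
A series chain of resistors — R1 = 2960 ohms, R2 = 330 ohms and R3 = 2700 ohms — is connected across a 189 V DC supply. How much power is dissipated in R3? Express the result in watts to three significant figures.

2.69 W

Since the resistors are in series they all carry the loop current I = V/R_total; the power in any one is I²R.
R_total = 2960 + 330 + 2700 = 5990 Ω
I = V / R_total = 189 / 5990 = 0.03155 A
P_R3 = I² × R3 = (0.03155)² × 2700 = 2.688 W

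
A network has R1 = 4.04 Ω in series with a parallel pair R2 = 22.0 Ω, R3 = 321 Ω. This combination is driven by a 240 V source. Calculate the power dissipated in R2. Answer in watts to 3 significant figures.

1830 W

Collapse R2‖R3 to a single equivalent, reducing the network to two series elements.
R_p = (22.0×321)/(22.0+321) = 20.59 Ω
R_total = 4.04 + 20.59 = 24.63 Ω
I = V / R_total = 240 / 24.63 = 9.745 A
Voltage across the parallel pair: V_p = I × R_p = 9.745 × 20.59 = 200.6 V
R2 sees V_p directly, so P = V_p² / R2.
P_R2 = (200.6)² / 22.0 = 1830 W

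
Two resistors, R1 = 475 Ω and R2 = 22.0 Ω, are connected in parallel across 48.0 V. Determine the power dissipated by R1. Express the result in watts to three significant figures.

Each parallel branch sees the full supply voltage, so P = V²/R applies directly to the target branch.
P_R1 = V² / R1 = (48.0)² / 475 Ω = 4.851 W

4.85 W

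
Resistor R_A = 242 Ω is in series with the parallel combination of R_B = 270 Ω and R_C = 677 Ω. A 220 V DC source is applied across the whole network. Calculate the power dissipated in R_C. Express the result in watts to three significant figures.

First combine the parallel branches into one equivalent R_p, then R_A + R_p is a series pair.
R_p = (270×677)/(270+677) = 193.0 Ω
R_total = 242 + 193.0 = 435.0 Ω
I = V / R_total = 220 / 435.0 = 0.5057 A
Voltage across the parallel pair: V_p = I × R_p = 0.5057 × 193.0 = 97.61 V
R_C sees V_p directly, so P = V_p² / R_C.
P_R_C = (97.61)² / 677 = 14.07 W

14.1 W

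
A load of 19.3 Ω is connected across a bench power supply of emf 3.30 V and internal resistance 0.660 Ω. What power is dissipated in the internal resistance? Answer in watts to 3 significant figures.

0.0180 W

Internal loss is I²r, with I set by the total series resistance r+R.
I = ε / (r + R) = 3.30 / (0.660 + 19.3) = 0.1653 A
P_int = I² r = (0.1653)² × 0.660 = 0.01804 W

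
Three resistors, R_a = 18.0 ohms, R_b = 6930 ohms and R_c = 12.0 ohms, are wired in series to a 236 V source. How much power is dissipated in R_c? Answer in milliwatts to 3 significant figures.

13.8 mW

In a series string the same current flows through every resistor — find that current, then P = I²R for the one we want.
R_total = 18.0 + 6930 + 12.0 = 6960 Ω
I = V / R_total = 236 / 6960 = 0.03391 A
P_R_c = I² × R_c = (0.03391)² × 12.0 = 0.01380 W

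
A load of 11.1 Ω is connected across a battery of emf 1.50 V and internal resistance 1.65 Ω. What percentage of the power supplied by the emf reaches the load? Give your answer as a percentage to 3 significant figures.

87.1 %

η = P_load/(P_load+P_int) = I²R/(I²R+I²r) = R/(R+r) — the I² cancels for series elements.
η = R / (R + r) = 11.1 / (11.1 + 1.65) = 0.8706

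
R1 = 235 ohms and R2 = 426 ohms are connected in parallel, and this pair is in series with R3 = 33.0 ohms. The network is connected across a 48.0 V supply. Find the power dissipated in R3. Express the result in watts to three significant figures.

Collapse the R1‖R2 pair into one equivalent R_p; then R_p and R3 form a series string.
R_p = (235×426)/(235+426) = 151.5 Ω
R_total = R_p + 33.0 = 151.5 + 33.0 = 184.5 Ω
I = V / R_total = 48.0 / 184.5 = 0.2602 A
R3 is the series element, so its power is I²R.
P_R3 = (0.2602)² × 33.0 = 2.235 W

2.23 W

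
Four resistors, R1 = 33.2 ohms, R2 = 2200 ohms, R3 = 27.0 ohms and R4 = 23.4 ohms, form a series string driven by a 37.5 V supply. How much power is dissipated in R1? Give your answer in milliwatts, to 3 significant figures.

Series elements share the same current, so find I first, then use P = I²R.
R_total = 33.2 + 2200 + 27.0 + 23.4 = 2284 Ω
I = V / R_total = 37.5 / 2284 = 0.01642 A
P_R1 = I² × R1 = (0.01642)² × 33.2 = 0.008953 W

8.95 mW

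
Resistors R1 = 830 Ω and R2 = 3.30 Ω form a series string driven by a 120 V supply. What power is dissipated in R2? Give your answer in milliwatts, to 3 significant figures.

68.4 mW

Series elements share the same current, so find I first, then use P = I²R.
R_total = 830 + 3.30 = 833.3 Ω
I = V / R_total = 120 / 833.3 = 0.1440 A
P_R2 = I² × R2 = (0.1440)² × 3.30 = 0.06843 W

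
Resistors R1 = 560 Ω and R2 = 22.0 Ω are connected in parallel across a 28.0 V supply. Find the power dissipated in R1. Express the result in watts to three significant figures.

1.40 W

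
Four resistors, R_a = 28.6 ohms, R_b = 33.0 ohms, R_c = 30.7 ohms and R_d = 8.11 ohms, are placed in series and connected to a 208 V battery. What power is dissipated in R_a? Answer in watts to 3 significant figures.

Every series element carries the same I. Get I from the total resistance, then P = I² × R_a.
R_total = 28.6 + 33.0 + 30.7 + 8.11 = 100.4 Ω
I = V / R_total = 208 / 100.4 = 2.072 A
P_R_a = I² × R_a = (2.072)² × 28.6 = 122.7 W

123 W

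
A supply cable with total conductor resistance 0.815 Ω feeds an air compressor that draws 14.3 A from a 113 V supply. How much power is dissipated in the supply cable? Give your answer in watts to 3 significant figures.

Only the current and the line resistance are needed for the I²R loss.
The supply cable carries the full 14.3 A.
P_line = I² R_line = (14.30)² × 0.815 = 166.7 W

167 W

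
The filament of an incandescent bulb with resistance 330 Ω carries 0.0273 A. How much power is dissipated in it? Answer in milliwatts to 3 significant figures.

The current through and the resistance of the element are both given; use P = I²R.
P = (0.02730 A)² × 330 Ω = 0.2459 W

246 mW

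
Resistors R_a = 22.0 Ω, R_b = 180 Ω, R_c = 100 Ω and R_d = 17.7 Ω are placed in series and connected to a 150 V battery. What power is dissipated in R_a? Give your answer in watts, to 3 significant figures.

Since the resistors are in series they all carry the loop current I = V/R_total; the power in any one is I²R.
R_total = 22.0 + 180 + 100 + 17.7 = 319.7 Ω
I = V / R_total = 150 / 319.7 = 0.4692 A
P_R_a = I² × R_a = (0.4692)² × 22.0 = 4.843 W

4.84 W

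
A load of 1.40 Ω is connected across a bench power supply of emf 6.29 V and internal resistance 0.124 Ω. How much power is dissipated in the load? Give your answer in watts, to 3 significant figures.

23.8 W

Find the circuit current first, then P = I²R for the load (series elements share I).
I = ε / (r + R) = 6.29 / (0.124 + 1.40) = 4.127 A
P_load = I² R = (4.127)² × 1.40 = 23.85 W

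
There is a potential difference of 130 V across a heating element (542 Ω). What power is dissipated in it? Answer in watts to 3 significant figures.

V and R are stated; P = V²/R avoids computing the current.
P = (130 V)² / 542 Ω = 31.18 W

31.2 W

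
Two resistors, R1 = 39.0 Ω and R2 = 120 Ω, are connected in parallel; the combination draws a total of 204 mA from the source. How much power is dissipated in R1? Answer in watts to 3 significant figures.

0.924 W

Only the total current is stated, so first find the parallel equivalent to get the voltage across the combination.
1/R_eq = 1/39.0 + 1/120 ⇒ R_eq = 29.43 Ω
V = I_total × R_eq = 0.2040 × 29.43 = 6.005 V
P_R1 = V² / R1 = (6.005)² / 39.0 = 0.9245 W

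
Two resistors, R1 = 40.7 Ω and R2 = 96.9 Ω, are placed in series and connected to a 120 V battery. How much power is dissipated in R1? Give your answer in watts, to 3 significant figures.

31.0 W

Since the resistors are in series they all carry the loop current I = V/R_total; the power in any one is I²R.
R_total = 40.7 + 96.9 = 137.6 Ω
I = V / R_total = 120 / 137.6 = 0.8721 A
P_R1 = I² × R1 = (0.8721)² × 40.7 = 30.95 W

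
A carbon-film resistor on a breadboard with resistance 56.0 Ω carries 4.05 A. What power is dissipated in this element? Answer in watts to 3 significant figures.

919 W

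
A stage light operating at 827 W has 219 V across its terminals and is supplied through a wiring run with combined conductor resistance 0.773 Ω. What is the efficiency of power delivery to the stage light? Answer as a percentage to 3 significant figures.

98.7 %

I = P / V = 827 / 219 = 3.776 A through the wiring run.
P_line = I² R_line = (3.776)² × 0.773 = 11.02 W
P_source = P_load + P_line = 827.0 + 11.02 = 838.0 W
η = P_load / P_source = 827.0 / 838.0 = 0.9868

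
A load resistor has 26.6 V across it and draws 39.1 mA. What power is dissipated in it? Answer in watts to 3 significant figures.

1.04 W

Since both terminal voltage and current are stated, P = V I gives the power in one step.
P = 26.6 V × 0.03910 A = 1.040 W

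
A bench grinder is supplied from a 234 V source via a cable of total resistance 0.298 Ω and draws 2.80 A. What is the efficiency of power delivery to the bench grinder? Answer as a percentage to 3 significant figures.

The cable carries the full 2.80 A.
P_line = I² R_line = (2.800)² × 0.298 = 2.336 W
P_source = V I = 234 × 2.800 = 655.2 W; P_load = 652.9 W
η = P_load / P_source = 652.9 / 655.2 = 0.9964

99.6 %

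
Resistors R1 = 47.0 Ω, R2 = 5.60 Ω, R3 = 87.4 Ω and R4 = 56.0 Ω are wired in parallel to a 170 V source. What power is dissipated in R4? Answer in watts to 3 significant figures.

516 W

Each parallel branch sees the full supply voltage, so P = V²/R applies directly to the target branch.
P_R4 = V² / R4 = (170)² / 56.0 Ω = 516.1 W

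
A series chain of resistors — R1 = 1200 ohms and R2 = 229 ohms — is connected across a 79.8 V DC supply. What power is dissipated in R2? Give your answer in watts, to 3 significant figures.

In a series string the same current flows through every resistor — find that current, then P = I²R for the one we want.
R_total = 1200 + 229 = 1429 Ω
I = V / R_total = 79.8 / 1429 = 0.05584 A
P_R2 = I² × R2 = (0.05584)² × 229 = 0.7141 W

0.714 W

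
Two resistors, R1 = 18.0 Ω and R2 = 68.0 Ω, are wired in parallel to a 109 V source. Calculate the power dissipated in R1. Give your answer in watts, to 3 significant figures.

Each parallel branch sees the full supply voltage, so P = V²/R applies directly to the target branch.
P_R1 = V² / R1 = (109)² / 18.0 Ω = 660.1 W

660 W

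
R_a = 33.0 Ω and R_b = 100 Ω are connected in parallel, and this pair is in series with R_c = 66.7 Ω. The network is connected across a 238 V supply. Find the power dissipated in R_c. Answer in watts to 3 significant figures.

Reduce the parallel combination to a single R_p; the circuit then becomes R_p in series with the remaining resistor.
R_p = (33.0×100)/(33.0+100) = 24.81 Ω
R_total = R_p + 66.7 = 24.81 + 66.7 = 91.51 Ω
I = V / R_total = 238 / 91.51 = 2.601 A
R_c carries the full series current, so P = I²R.
P_R_c = (2.601)² × 66.7 = 451.2 W

451 W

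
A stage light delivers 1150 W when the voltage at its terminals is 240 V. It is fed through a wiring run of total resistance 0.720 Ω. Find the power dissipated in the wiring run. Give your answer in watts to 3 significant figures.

Line loss is just I²R for the cable — we know both I and R_line directly.
I = P / V = 1150 / 240 = 4.792 A through the wiring run.
P_line = I² R_line = (4.792)² × 0.720 = 16.53 W

16.5 W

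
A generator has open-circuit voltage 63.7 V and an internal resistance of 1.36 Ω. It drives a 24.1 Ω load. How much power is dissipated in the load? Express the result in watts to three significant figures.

151 W

With r and R in series, I = ε/(r+R); the load dissipates I²R.
I = ε / (r + R) = 63.7 / (1.36 + 24.1) = 2.502 A
P_load = I² R = (2.502)² × 24.1 = 150.9 W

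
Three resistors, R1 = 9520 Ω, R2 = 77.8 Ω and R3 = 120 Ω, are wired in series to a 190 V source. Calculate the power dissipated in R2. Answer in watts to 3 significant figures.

0.0297 W

In a series string the same current flows through every resistor — find that current, then P = I²R for the one we want.
R_total = 9520 + 77.8 + 120 = 9718 Ω
I = V / R_total = 190 / 9718 = 0.01955 A
P_R2 = I² × R2 = (0.01955)² × 77.8 = 0.02974 W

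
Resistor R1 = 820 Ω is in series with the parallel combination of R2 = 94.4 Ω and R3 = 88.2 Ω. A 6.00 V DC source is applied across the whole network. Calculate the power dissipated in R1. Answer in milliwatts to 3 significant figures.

Replace R2 and R3 with their parallel equivalent so the circuit becomes R1 in series with R_p.
R_p = (94.4×88.2)/(94.4+88.2) = 45.60 Ω
R_total = 820 + 45.60 = 865.6 Ω
I = V / R_total = 6.00 / 865.6 = 0.006932 A
The full supply current passes through R1: P = I²R.
P_R1 = (0.006932)² × 820 = 0.03940 W

39.4 mW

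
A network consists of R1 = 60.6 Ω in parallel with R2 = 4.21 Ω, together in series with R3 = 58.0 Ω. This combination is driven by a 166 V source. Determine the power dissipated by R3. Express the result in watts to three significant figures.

417 W

First find R_p for the parallel pair, then treat R_p + R3 as a series loop.
R_p = (60.6×4.21)/(60.6+4.21) = 3.937 Ω
R_total = R_p + 58.0 = 3.937 + 58.0 = 61.94 Ω
I = V / R_total = 166 / 61.94 = 2.680 A
R3 is the series element, so its power is I²R.
P_R3 = (2.680)² × 58.0 = 416.6 W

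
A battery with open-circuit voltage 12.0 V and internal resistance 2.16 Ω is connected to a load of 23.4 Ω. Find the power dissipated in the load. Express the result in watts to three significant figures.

5.16 W

The internal resistance and the load are in series, so the same I flows through both; get I from ε/(r+R), then I²R for the load.
I = ε / (r + R) = 12.0 / (2.16 + 23.4) = 0.4695 A
P_load = I² R = (0.4695)² × 23.4 = 5.158 W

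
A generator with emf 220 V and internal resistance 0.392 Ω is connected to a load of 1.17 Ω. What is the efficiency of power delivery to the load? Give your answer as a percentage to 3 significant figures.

74.9 %

Both r and R carry the same current, so the power split is just the resistance split: η = R/(R+r).
η = R / (R + r) = 1.17 / (1.17 + 0.392) = 0.7490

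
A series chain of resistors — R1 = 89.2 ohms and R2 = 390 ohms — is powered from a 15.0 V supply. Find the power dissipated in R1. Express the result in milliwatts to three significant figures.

87.4 mW

Since the resistors are in series they all carry the loop current I = V/R_total; the power in any one is I²R.
R_total = 89.2 + 390 = 479.2 Ω
I = V / R_total = 15.0 / 479.2 = 0.03130 A
P_R1 = I² × R1 = (0.03130)² × 89.2 = 0.08740 W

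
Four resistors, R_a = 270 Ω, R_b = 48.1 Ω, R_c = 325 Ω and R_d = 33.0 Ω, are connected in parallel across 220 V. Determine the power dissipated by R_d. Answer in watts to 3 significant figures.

Every branch has 220 V across it, so for R_d the power is simply V²/R.
P_R_d = V² / R_d = (220)² / 33.0 Ω = 1467 W

1470 W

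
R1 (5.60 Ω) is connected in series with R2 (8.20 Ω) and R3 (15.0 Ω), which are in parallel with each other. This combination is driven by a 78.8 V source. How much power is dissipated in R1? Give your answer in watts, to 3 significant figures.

293 W

Collapse R2‖R3 to a single equivalent, reducing the network to two series elements.
R_p = (8.20×15.0)/(8.20+15.0) = 5.302 Ω
R_total = 5.60 + 5.302 = 10.90 Ω
I = V / R_total = 78.8 / 10.90 = 7.228 A
R1 is in the main series path, so its power is I²R1.
P_R1 = (7.228)² × 5.60 = 292.6 W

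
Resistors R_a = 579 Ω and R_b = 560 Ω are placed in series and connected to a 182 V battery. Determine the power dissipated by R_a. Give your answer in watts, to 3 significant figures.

The current is common to all series resistors; compute it, then apply P = I²R for the target.
R_total = 579 + 560 = 1139 Ω
I = V / R_total = 182 / 1139 = 0.1598 A
P_R_a = I² × R_a = (0.1598)² × 579 = 14.78 W

14.8 W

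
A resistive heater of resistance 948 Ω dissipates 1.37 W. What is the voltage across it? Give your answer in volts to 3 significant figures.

36.0 V

The two known quantities fix the third via V = √(P R).
V = √(1.37 × 948) = 36.04 V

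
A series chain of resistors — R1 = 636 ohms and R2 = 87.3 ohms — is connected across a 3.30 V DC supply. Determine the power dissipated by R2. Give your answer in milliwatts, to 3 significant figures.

The current is common to all series resistors; compute it, then apply P = I²R for the target.
R_total = 636 + 87.3 = 723.3 Ω
I = V / R_total = 3.30 / 723.3 = 0.004562 A
P_R2 = I² × R2 = (0.004562)² × 87.3 = 0.001817 W

1.82 mW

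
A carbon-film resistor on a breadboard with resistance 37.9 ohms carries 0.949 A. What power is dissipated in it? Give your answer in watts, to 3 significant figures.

34.1 W

Current and resistance are given, so P = I²R is the direct form.
P = (0.9490 A)² × 37.9 Ω = 34.13 W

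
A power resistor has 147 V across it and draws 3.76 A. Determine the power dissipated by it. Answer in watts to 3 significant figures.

553 W

With V and I both given, power follows immediately from P = V I.
P = 147 V × 3.760 A = 552.7 W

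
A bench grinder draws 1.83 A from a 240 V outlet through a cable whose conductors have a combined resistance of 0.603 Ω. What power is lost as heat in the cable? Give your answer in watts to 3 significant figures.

The cable and load are in series, so the same current flows in both; the loss is I²R_line.
The cable carries the full 1.83 A.
P_line = I² R_line = (1.830)² × 0.603 = 2.019 W

2.02 W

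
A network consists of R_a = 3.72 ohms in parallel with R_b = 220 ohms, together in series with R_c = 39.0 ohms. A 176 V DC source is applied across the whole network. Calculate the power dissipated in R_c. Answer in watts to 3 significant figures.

Collapse the R_a‖R_b pair into one equivalent R_p; then R_p and R_c form a series string.
R_p = (3.72×220)/(3.72+220) = 3.658 Ω
R_total = R_p + 39.0 = 3.658 + 39.0 = 42.66 Ω
I = V / R_total = 176 / 42.66 = 4.126 A
All the supply current flows through R_c; use P = I²R_c.
P_R_c = (4.126)² × 39.0 = 663.9 W

664 W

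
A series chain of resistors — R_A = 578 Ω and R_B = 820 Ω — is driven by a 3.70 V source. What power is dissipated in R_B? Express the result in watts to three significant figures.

The current is common to all series resistors; compute it, then apply P = I²R for the target.
R_total = 578 + 820 = 1398 Ω
I = V / R_total = 3.70 / 1398 = 0.002647 A
P_R_B = I² × R_B = (0.002647)² × 820 = 0.005744 W

0.00574 W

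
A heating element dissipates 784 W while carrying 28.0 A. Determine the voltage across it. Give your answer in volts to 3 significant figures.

28.0 V

The two known quantities fix the third via V = P / I.
V = 784 / 28.00 = 28.00 V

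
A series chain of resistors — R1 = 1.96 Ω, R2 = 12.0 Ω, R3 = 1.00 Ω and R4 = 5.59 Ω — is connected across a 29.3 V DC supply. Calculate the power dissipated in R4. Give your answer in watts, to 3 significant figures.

11.4 W

Series elements share the same current, so find I first, then use P = I²R.
R_total = 1.96 + 12.0 + 1.00 + 5.59 = 20.55 Ω
I = V / R_total = 29.3 / 20.55 = 1.426 A
P_R4 = I² × R4 = (1.426)² × 5.59 = 11.36 W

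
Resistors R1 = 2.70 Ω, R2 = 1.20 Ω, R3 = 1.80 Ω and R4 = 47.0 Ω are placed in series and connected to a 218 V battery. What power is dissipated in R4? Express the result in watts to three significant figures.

The current is common to all series resistors; compute it, then apply P = I²R for the target.
R_total = 2.70 + 1.20 + 1.80 + 47.0 = 52.70 Ω
I = V / R_total = 218 / 52.70 = 4.137 A
P_R4 = I² × R4 = (4.137)² × 47.0 = 804.2 W

804 W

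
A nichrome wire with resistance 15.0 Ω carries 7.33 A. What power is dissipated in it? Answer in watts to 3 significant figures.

806 W

The current through and the resistance of the element are both given; use P = I²R.
P = (7.330 A)² × 15.0 Ω = 805.9 W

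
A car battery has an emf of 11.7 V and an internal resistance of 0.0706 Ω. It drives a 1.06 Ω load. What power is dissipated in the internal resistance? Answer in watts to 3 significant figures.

7.56 W

The internal resistance carries the same current as the load; P_int = I²r.
I = ε / (r + R) = 11.7 / (0.0706 + 1.06) = 10.35 A
P_int = I² r = (10.35)² × 0.0706 = 7.561 W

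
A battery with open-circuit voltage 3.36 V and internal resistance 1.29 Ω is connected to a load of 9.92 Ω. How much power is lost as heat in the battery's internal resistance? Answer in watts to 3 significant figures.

The internal resistance carries the same current as the load; P_int = I²r.
I = ε / (r + R) = 3.36 / (1.29 + 9.92) = 0.2997 A
P_int = I² r = (0.2997)² × 1.29 = 0.1159 W

0.116 W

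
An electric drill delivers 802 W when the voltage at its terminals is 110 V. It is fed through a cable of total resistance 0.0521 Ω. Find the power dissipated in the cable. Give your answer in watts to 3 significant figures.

Line loss is just I²R for the cable — we know both I and R_line directly.
I = P / V = 802 / 110 = 7.291 A through the cable.
P_line = I² R_line = (7.291)² × 0.0521 = 2.769 W

2.77 W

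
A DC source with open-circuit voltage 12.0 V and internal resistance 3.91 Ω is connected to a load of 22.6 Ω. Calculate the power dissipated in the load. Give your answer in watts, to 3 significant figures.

4.63 W

The internal resistance and the load are in series, so the same I flows through both; get I from ε/(r+R), then I²R for the load.
I = ε / (r + R) = 12.0 / (3.91 + 22.6) = 0.4527 A
P_load = I² R = (0.4527)² × 22.6 = 4.631 W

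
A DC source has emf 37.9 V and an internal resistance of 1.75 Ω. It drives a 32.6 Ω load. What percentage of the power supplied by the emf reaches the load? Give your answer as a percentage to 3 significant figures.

Efficiency is P_load / P_total. With a series r and R sharing the same I, P = I²R for each, so η = R/(R+r).
η = R / (R + r) = 32.6 / (32.6 + 1.75) = 0.9491

94.9 %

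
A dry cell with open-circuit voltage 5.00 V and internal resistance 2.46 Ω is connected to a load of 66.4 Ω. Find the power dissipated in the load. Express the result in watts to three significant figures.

0.350 W

With r and R in series, I = ε/(r+R); the load dissipates I²R.
I = ε / (r + R) = 5.00 / (2.46 + 66.4) = 0.07261 A
P_load = I² R = (0.07261)² × 66.4 = 0.3501 W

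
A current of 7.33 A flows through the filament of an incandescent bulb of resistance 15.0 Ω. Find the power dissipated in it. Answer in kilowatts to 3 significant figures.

With I and R stated, P = I²R applies in one step.
P = (7.330 A)² × 15.0 Ω = 805.9 W

0.806 kW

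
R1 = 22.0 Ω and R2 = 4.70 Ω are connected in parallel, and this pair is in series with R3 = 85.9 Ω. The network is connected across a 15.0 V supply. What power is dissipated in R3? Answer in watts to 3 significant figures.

Collapse the R1‖R2 pair into one equivalent R_p; then R_p and R3 form a series string.
R_p = (22.0×4.70)/(22.0+4.70) = 3.873 Ω
R_total = R_p + 85.9 = 3.873 + 85.9 = 89.77 Ω
I = V / R_total = 15.0 / 89.77 = 0.1671 A
R3 is the series element, so its power is I²R.
P_R3 = (0.1671)² × 85.9 = 2.398 W

2.40 W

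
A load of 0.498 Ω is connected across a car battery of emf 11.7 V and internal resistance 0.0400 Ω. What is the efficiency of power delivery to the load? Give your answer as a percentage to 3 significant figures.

Efficiency is P_load / P_total. With a series r and R sharing the same I, P = I²R for each, so η = R/(R+r).
η = R / (R + r) = 0.498 / (0.498 + 0.0400) = 0.9257

92.6 %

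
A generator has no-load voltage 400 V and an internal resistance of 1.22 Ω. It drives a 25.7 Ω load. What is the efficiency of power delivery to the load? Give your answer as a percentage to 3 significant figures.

Efficiency is P_load / P_total. With a series r and R sharing the same I, P = I²R for each, so η = R/(R+r).
η = R / (R + r) = 25.7 / (25.7 + 1.22) = 0.9547

95.5 %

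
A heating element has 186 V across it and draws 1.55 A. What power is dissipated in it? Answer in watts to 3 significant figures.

With V and I both given, power follows immediately from P = V I.
P = 186 V × 1.550 A = 288.3 W

288 W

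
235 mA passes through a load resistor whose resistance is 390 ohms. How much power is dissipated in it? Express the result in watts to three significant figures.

21.5 W

With I and R stated, P = I²R applies in one step.
P = (0.2350 A)² × 390 Ω = 21.54 W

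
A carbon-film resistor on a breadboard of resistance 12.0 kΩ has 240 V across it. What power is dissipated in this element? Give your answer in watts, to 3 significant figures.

4.80 W

With V across and R both known, P = V²/R gives the dissipation directly.
P = (240 V)² / 12000 Ω = 4.800 W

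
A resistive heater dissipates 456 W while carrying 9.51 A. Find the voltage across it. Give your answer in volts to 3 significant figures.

47.9 V

Inverting the appropriate power form: V = P / I.
V = 456 / 9.510 = 47.95 V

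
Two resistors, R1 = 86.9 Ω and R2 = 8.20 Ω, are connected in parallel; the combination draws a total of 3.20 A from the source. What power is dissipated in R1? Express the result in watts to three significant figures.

The branches share the same voltage, but only the total current is given — find V from the equivalent resistance first.
1/R_eq = 1/86.9 + 1/8.20 ⇒ R_eq = 7.493 Ω
V = I_total × R_eq = 3.200 × 7.493 = 23.98 V
P_R1 = V² / R1 = (23.98)² / 86.9 = 6.616 W

6.62 W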